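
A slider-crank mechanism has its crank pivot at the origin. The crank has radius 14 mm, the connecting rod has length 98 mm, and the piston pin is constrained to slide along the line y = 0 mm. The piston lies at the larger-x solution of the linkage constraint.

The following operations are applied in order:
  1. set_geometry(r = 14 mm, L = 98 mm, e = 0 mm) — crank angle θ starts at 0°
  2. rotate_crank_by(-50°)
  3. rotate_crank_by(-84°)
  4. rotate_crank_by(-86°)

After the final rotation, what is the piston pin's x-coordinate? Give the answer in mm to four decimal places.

86.8613

set_geometry: r = 14 mm, L = 98 mm, e = 0 mm; θ ← 0°
rotate_crank_by(-50°): θ ← 0° -50° = -50°
rotate_crank_by(-84°): θ ← -50° -84° = -134°
rotate_crank_by(-86°): θ ← -134° -86° = -220°
crank pin P = (r cos θ, r sin θ) = (-10.724622, 8.999027)
h = r sin θ − e = 8.999027 − 0 = 8.999027
x = r cos θ + √(L² − h²) = -10.724622 + √(9604.0 − 80.9825) = -10.724622 + 97.585949 = 86.861327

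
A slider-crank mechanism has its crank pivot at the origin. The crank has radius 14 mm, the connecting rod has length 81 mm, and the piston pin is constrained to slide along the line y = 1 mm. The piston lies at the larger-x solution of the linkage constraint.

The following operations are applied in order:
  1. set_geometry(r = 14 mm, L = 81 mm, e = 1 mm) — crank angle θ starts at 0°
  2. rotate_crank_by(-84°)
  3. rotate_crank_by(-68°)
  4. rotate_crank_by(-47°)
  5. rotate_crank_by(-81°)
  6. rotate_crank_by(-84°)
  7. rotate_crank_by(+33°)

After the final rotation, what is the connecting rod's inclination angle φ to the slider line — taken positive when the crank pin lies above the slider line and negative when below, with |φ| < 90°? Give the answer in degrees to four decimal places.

set_geometry: r = 14 mm, L = 81 mm, e = 1 mm; θ ← 0°
rotate_crank_by(-84°): θ ← 0° -84° = -84°
rotate_crank_by(-68°): θ ← -84° -68° = -152°
rotate_crank_by(-47°): θ ← -152° -47° = -199°
rotate_crank_by(-81°): θ ← -199° -81° = -280°
rotate_crank_by(-84°): θ ← -280° -84° = -364°
rotate_crank_by(+33°): θ ← -364° +33° = -331°
crank pin P = (r cos θ, r sin θ) = (12.244676, 6.787335)
h = r sin θ − e = 6.787335 − 1 = 5.787335
sin φ = h / L = 5.787335 / 81 = 0.07144858
φ = arcsin(0.07144858) = 4.097193°

4.0972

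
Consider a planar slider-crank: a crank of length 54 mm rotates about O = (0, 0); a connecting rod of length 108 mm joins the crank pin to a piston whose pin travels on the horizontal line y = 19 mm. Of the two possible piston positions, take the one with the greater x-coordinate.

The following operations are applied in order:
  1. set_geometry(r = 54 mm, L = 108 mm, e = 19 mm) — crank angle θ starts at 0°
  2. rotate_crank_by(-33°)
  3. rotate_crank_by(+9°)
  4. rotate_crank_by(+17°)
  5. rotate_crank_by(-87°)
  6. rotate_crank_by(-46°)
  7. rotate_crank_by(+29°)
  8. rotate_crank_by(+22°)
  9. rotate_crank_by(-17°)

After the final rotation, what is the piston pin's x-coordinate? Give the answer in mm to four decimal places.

set_geometry: r = 54 mm, L = 108 mm, e = 19 mm; θ ← 0°
rotate_crank_by(-33°): θ ← 0° -33° = -33°
rotate_crank_by(+9°): θ ← -33° +9° = -24°
rotate_crank_by(+17°): θ ← -24° +17° = -7°
rotate_crank_by(-87°): θ ← -7° -87° = -94°
rotate_crank_by(-46°): θ ← -94° -46° = -140°
rotate_crank_by(+29°): θ ← -140° +29° = -111°
rotate_crank_by(+22°): θ ← -111° +22° = -89°
rotate_crank_by(-17°): θ ← -89° -17° = -106°
crank pin P = (r cos θ, r sin θ) = (-14.884417, -51.908132)
h = r sin θ − e = -51.908132 − 19 = -70.908132
x = r cos θ + √(L² − h²) = -14.884417 + √(11664.0 − 5027.9631) = -14.884417 + 81.461874 = 66.577457

66.5775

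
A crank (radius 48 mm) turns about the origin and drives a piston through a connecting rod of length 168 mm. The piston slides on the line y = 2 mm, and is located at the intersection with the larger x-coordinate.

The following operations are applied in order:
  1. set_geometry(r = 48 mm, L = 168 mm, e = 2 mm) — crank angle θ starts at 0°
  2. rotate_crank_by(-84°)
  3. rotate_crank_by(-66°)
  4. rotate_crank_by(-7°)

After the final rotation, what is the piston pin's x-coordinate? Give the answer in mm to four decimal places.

set_geometry: r = 48 mm, L = 168 mm, e = 2 mm; θ ← 0°
rotate_crank_by(-84°): θ ← 0° -84° = -84°
rotate_crank_by(-66°): θ ← -84° -66° = -150°
rotate_crank_by(-7°): θ ← -150° -7° = -157°
crank pin P = (r cos θ, r sin θ) = (-44.184233, -18.755094)
h = r sin θ − e = -18.755094 − 2 = -20.755094
x = r cos θ + √(L² − h²) = -44.184233 + √(28224.0 − 430.7739) = -44.184233 + 166.713005 = 122.528772

122.5288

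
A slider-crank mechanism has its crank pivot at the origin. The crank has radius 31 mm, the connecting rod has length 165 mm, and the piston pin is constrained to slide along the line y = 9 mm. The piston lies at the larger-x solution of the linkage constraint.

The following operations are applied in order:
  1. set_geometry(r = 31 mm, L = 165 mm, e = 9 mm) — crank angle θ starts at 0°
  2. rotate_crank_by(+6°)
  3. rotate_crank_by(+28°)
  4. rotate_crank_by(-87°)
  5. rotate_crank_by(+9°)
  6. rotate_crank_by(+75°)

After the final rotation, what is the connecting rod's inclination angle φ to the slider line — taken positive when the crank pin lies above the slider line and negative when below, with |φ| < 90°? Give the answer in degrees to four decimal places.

2.4197

set_geometry: r = 31 mm, L = 165 mm, e = 9 mm; θ ← 0°
rotate_crank_by(+6°): θ ← 0° +6° = 6°
rotate_crank_by(+28°): θ ← 6° +28° = 34°
rotate_crank_by(-87°): θ ← 34° -87° = -53°
rotate_crank_by(+9°): θ ← -53° +9° = -44°
rotate_crank_by(+75°): θ ← -44° +75° = 31°
crank pin P = (r cos θ, r sin θ) = (26.572186, 15.966180)
h = r sin θ − e = 15.966180 − 9 = 6.966180
sin φ = h / L = 6.966180 / 165 = 0.04221927
φ = arcsin(0.04221927) = 2.419705°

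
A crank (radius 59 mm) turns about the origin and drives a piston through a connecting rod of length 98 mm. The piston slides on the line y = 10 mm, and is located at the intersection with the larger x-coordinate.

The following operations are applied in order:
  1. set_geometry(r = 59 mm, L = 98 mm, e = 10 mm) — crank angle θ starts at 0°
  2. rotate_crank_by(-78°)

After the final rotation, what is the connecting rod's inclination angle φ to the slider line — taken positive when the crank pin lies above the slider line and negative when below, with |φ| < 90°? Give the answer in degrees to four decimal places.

-43.7034

set_geometry: r = 59 mm, L = 98 mm, e = 10 mm; θ ← 0°
rotate_crank_by(-78°): θ ← 0° -78° = -78°
crank pin P = (r cos θ, r sin θ) = (12.266790, -57.710708)
h = r sin θ − e = -57.710708 − 10 = -67.710708
sin φ = h / L = -67.710708 / 98 = -0.69092560
φ = arcsin(-0.69092560) = -43.703423°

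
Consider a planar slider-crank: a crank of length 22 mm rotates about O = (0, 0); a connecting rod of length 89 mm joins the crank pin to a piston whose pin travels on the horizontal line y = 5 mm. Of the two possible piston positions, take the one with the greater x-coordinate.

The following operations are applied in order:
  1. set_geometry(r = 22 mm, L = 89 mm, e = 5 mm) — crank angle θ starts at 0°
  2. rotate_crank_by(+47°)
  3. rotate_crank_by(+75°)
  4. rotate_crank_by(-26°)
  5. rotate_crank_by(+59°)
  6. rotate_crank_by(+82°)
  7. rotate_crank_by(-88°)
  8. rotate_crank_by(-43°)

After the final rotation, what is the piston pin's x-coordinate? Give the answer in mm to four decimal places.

set_geometry: r = 22 mm, L = 89 mm, e = 5 mm; θ ← 0°
rotate_crank_by(+47°): θ ← 0° +47° = 47°
rotate_crank_by(+75°): θ ← 47° +75° = 122°
rotate_crank_by(-26°): θ ← 122° -26° = 96°
rotate_crank_by(+59°): θ ← 96° +59° = 155°
rotate_crank_by(+82°): θ ← 155° +82° = 237°
rotate_crank_by(-88°): θ ← 237° -88° = 149°
rotate_crank_by(-43°): θ ← 149° -43° = 106°
crank pin P = (r cos θ, r sin θ) = (-6.064022, 21.147757)
h = r sin θ − e = 21.147757 − 5 = 16.147757
x = r cos θ + √(L² − h²) = -6.064022 + √(7921.0 − 260.7501) = -6.064022 + 87.522854 = 81.458832

81.4588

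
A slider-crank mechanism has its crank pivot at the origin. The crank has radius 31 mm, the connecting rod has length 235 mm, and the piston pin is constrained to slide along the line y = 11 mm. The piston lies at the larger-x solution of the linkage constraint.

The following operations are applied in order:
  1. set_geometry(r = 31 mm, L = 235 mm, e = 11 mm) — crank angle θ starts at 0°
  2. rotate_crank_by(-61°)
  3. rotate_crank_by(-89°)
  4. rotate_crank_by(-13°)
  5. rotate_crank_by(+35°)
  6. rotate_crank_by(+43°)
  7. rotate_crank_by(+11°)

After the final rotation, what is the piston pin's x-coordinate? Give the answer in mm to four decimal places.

239.9760

set_geometry: r = 31 mm, L = 235 mm, e = 11 mm; θ ← 0°
rotate_crank_by(-61°): θ ← 0° -61° = -61°
rotate_crank_by(-89°): θ ← -61° -89° = -150°
rotate_crank_by(-13°): θ ← -150° -13° = -163°
rotate_crank_by(+35°): θ ← -163° +35° = -128°
rotate_crank_by(+43°): θ ← -128° +43° = -85°
rotate_crank_by(+11°): θ ← -85° +11° = -74°
crank pin P = (r cos θ, r sin θ) = (8.544758, -29.799113)
h = r sin θ − e = -29.799113 − 11 = -40.799113
x = r cos θ + √(L² − h²) = 8.544758 + √(55225.0 − 1664.5676) = 8.544758 + 231.431269 = 239.976027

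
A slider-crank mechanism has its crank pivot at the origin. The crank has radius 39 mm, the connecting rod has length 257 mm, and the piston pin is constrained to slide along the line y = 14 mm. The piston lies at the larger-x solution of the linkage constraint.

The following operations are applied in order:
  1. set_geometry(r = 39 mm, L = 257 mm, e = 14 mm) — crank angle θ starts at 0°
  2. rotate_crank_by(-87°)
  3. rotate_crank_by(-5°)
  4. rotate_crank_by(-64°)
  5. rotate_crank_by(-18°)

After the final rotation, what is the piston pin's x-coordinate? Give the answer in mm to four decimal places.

set_geometry: r = 39 mm, L = 257 mm, e = 14 mm; θ ← 0°
rotate_crank_by(-87°): θ ← 0° -87° = -87°
rotate_crank_by(-5°): θ ← -87° -5° = -92°
rotate_crank_by(-64°): θ ← -92° -64° = -156°
rotate_crank_by(-18°): θ ← -156° -18° = -174°
crank pin P = (r cos θ, r sin θ) = (-38.786354, -4.076610)
h = r sin θ − e = -4.076610 − 14 = -18.076610
x = r cos θ + √(L² − h²) = -38.786354 + √(66049.0 − 326.7638) = -38.786354 + 256.363484 = 217.577131

217.5771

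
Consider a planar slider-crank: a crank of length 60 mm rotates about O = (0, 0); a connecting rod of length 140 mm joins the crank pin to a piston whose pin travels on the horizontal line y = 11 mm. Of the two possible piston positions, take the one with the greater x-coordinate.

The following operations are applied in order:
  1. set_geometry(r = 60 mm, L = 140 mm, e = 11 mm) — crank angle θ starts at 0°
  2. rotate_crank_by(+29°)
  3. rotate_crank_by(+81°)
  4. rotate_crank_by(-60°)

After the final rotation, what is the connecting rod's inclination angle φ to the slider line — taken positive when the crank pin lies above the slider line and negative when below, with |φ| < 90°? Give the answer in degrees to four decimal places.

set_geometry: r = 60 mm, L = 140 mm, e = 11 mm; θ ← 0°
rotate_crank_by(+29°): θ ← 0° +29° = 29°
rotate_crank_by(+81°): θ ← 29° +81° = 110°
rotate_crank_by(-60°): θ ← 110° -60° = 50°
crank pin P = (r cos θ, r sin θ) = (38.567257, 45.962667)
h = r sin θ − e = 45.962667 − 11 = 34.962667
sin φ = h / L = 34.962667 / 140 = 0.24973333
φ = arcsin(0.24973333) = 14.461733°

14.4617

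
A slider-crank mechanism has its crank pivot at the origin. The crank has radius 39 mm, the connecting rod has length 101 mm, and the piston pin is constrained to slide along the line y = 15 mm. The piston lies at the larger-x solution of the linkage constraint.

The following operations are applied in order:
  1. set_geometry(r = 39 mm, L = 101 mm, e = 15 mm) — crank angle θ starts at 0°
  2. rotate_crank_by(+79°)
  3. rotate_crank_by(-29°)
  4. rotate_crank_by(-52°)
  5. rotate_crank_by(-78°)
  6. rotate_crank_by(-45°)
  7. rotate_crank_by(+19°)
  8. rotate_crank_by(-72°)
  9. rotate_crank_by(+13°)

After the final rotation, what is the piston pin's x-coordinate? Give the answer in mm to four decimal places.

60.1619

set_geometry: r = 39 mm, L = 101 mm, e = 15 mm; θ ← 0°
rotate_crank_by(+79°): θ ← 0° +79° = 79°
rotate_crank_by(-29°): θ ← 79° -29° = 50°
rotate_crank_by(-52°): θ ← 50° -52° = -2°
rotate_crank_by(-78°): θ ← -2° -78° = -80°
rotate_crank_by(-45°): θ ← -80° -45° = -125°
rotate_crank_by(+19°): θ ← -125° +19° = -106°
rotate_crank_by(-72°): θ ← -106° -72° = -178°
rotate_crank_by(+13°): θ ← -178° +13° = -165°
crank pin P = (r cos θ, r sin θ) = (-37.671107, -10.093943)
h = r sin θ − e = -10.093943 − 15 = -25.093943
x = r cos θ + √(L² − h²) = -37.671107 + √(10201.0 − 629.7060) = -37.671107 + 97.832991 = 60.161883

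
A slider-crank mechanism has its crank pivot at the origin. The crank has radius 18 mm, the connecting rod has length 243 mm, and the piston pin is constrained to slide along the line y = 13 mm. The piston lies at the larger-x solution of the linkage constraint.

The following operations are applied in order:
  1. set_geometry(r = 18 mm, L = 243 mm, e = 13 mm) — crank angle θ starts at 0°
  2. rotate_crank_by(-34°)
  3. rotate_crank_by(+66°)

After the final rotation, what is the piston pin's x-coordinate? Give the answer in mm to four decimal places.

258.2402

set_geometry: r = 18 mm, L = 243 mm, e = 13 mm; θ ← 0°
rotate_crank_by(-34°): θ ← 0° -34° = -34°
rotate_crank_by(+66°): θ ← -34° +66° = 32°
crank pin P = (r cos θ, r sin θ) = (15.264866, 9.538547)
h = r sin θ − e = 9.538547 − 13 = -3.461453
x = r cos θ + √(L² − h²) = 15.264866 + √(59049.0 − 11.9817) = 15.264866 + 242.975345 = 258.240211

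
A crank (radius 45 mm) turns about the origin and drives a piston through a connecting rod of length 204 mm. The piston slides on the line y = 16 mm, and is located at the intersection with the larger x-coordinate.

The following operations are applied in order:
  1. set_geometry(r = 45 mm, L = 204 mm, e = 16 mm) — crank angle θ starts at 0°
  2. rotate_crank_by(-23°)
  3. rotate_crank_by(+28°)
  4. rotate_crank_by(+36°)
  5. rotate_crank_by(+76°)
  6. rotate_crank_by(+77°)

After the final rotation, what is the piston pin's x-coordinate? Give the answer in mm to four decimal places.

158.5572

set_geometry: r = 45 mm, L = 204 mm, e = 16 mm; θ ← 0°
rotate_crank_by(-23°): θ ← 0° -23° = -23°
rotate_crank_by(+28°): θ ← -23° +28° = 5°
rotate_crank_by(+36°): θ ← 5° +36° = 41°
rotate_crank_by(+76°): θ ← 41° +76° = 117°
rotate_crank_by(+77°): θ ← 117° +77° = 194°
crank pin P = (r cos θ, r sin θ) = (-43.663308, -10.886485)
h = r sin θ − e = -10.886485 − 16 = -26.886485
x = r cos θ + √(L² − h²) = -43.663308 + √(41616.0 − 722.8831) = -43.663308 + 202.220466 = 158.557158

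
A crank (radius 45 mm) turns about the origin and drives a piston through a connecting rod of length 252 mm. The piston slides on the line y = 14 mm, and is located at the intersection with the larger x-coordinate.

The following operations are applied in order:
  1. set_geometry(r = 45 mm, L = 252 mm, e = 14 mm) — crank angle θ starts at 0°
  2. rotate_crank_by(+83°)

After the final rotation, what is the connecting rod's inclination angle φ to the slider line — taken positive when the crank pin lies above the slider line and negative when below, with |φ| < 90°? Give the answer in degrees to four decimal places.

6.9893

set_geometry: r = 45 mm, L = 252 mm, e = 14 mm; θ ← 0°
rotate_crank_by(+83°): θ ← 0° +83° = 83°
crank pin P = (r cos θ, r sin θ) = (5.484120, 44.664577)
h = r sin θ − e = 44.664577 − 14 = 30.664577
sin φ = h / L = 30.664577 / 252 = 0.12168483
φ = arcsin(0.12168483) = 6.989349°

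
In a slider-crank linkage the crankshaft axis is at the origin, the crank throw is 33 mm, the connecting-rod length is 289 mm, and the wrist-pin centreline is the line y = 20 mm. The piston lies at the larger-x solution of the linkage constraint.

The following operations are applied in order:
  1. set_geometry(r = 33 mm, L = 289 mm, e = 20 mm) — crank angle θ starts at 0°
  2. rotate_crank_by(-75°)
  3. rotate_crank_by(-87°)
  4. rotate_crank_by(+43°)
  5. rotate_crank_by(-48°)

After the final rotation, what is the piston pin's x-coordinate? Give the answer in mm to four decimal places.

set_geometry: r = 33 mm, L = 289 mm, e = 20 mm; θ ← 0°
rotate_crank_by(-75°): θ ← 0° -75° = -75°
rotate_crank_by(-87°): θ ← -75° -87° = -162°
rotate_crank_by(+43°): θ ← -162° +43° = -119°
rotate_crank_by(-48°): θ ← -119° -48° = -167°
crank pin P = (r cos θ, r sin θ) = (-32.154212, -7.423385)
h = r sin θ − e = -7.423385 − 20 = -27.423385
x = r cos θ + √(L² − h²) = -32.154212 + √(83521.0 − 752.0420) = -32.154212 + 287.695947 = 255.541735

255.5417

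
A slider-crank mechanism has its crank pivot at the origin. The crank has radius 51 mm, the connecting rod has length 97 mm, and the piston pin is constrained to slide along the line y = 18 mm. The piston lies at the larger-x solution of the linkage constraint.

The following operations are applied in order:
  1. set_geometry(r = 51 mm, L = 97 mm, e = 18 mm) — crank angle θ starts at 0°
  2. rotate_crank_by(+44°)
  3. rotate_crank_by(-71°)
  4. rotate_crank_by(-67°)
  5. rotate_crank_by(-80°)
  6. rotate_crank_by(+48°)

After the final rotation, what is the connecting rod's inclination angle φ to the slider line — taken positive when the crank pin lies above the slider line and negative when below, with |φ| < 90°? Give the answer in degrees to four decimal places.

set_geometry: r = 51 mm, L = 97 mm, e = 18 mm; θ ← 0°
rotate_crank_by(+44°): θ ← 0° +44° = 44°
rotate_crank_by(-71°): θ ← 44° -71° = -27°
rotate_crank_by(-67°): θ ← -27° -67° = -94°
rotate_crank_by(-80°): θ ← -94° -80° = -174°
rotate_crank_by(+48°): θ ← -174° +48° = -126°
crank pin P = (r cos θ, r sin θ) = (-29.977048, -41.259867)
h = r sin θ − e = -41.259867 − 18 = -59.259867
sin φ = h / L = -59.259867 / 97 = -0.61092646
φ = arcsin(-0.61092646) = -37.656522°

-37.6565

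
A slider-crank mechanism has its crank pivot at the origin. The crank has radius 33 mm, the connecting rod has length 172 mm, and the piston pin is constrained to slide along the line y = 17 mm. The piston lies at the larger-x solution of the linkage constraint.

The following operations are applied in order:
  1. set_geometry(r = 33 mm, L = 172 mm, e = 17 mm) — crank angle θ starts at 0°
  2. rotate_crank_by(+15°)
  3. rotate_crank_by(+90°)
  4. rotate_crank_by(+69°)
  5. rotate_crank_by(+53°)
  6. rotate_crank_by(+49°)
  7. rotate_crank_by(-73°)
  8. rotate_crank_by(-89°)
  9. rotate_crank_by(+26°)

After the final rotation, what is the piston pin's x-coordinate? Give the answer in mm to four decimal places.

146.6690

set_geometry: r = 33 mm, L = 172 mm, e = 17 mm; θ ← 0°
rotate_crank_by(+15°): θ ← 0° +15° = 15°
rotate_crank_by(+90°): θ ← 15° +90° = 105°
rotate_crank_by(+69°): θ ← 105° +69° = 174°
rotate_crank_by(+53°): θ ← 174° +53° = 227°
rotate_crank_by(+49°): θ ← 227° +49° = 276°
rotate_crank_by(-73°): θ ← 276° -73° = 203°
rotate_crank_by(-89°): θ ← 203° -89° = 114°
rotate_crank_by(+26°): θ ← 114° +26° = 140°
crank pin P = (r cos θ, r sin θ) = (-25.279467, 21.211991)
h = r sin θ − e = 21.211991 − 17 = 4.211991
x = r cos θ + √(L² − h²) = -25.279467 + √(29584.0 − 17.7409) = -25.279467 + 171.948420 = 146.668953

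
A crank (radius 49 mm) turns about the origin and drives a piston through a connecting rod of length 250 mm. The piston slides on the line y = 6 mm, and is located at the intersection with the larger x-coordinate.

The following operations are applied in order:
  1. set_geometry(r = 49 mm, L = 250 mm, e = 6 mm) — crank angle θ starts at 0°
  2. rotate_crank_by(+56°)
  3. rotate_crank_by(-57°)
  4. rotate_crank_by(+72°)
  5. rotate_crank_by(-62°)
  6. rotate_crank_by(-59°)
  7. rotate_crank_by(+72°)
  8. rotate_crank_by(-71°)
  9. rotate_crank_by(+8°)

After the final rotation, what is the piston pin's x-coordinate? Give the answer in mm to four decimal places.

set_geometry: r = 49 mm, L = 250 mm, e = 6 mm; θ ← 0°
rotate_crank_by(+56°): θ ← 0° +56° = 56°
rotate_crank_by(-57°): θ ← 56° -57° = -1°
rotate_crank_by(+72°): θ ← -1° +72° = 71°
rotate_crank_by(-62°): θ ← 71° -62° = 9°
rotate_crank_by(-59°): θ ← 9° -59° = -50°
rotate_crank_by(+72°): θ ← -50° +72° = 22°
rotate_crank_by(-71°): θ ← 22° -71° = -49°
rotate_crank_by(+8°): θ ← -49° +8° = -41°
crank pin P = (r cos θ, r sin θ) = (36.980769, -32.146892)
h = r sin θ − e = -32.146892 − 6 = -38.146892
x = r cos θ + √(L² − h²) = 36.980769 + √(62500.0 − 1455.1854) = 36.980769 + 247.072489 = 284.053258

284.0533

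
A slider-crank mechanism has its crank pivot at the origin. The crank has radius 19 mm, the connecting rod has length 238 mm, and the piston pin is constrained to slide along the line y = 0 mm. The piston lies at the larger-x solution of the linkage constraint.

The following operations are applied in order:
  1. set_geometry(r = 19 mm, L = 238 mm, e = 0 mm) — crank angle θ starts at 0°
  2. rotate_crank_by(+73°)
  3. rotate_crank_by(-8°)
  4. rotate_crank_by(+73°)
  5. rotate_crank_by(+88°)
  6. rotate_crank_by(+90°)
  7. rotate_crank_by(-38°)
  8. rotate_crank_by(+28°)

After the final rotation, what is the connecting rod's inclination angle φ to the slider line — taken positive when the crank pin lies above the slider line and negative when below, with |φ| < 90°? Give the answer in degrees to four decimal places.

-3.7030

set_geometry: r = 19 mm, L = 238 mm, e = 0 mm; θ ← 0°
rotate_crank_by(+73°): θ ← 0° +73° = 73°
rotate_crank_by(-8°): θ ← 73° -8° = 65°
rotate_crank_by(+73°): θ ← 65° +73° = 138°
rotate_crank_by(+88°): θ ← 138° +88° = 226°
rotate_crank_by(+90°): θ ← 226° +90° = 316°
rotate_crank_by(-38°): θ ← 316° -38° = 278°
rotate_crank_by(+28°): θ ← 278° +28° = 306°
crank pin P = (r cos θ, r sin θ) = (11.167920, -15.371323)
h = r sin θ − e = -15.371323 − 0 = -15.371323
sin φ = h / L = -15.371323 / 238 = -0.06458539
φ = arcsin(-0.06458539) = -3.703048°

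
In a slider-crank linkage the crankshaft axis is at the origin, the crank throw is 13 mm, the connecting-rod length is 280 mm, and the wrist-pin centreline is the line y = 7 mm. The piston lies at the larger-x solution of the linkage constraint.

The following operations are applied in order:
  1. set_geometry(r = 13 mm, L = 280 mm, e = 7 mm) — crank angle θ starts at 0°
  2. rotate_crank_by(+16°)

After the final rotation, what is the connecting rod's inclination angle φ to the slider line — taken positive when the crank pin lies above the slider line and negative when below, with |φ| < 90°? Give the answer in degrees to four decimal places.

set_geometry: r = 13 mm, L = 280 mm, e = 7 mm; θ ← 0°
rotate_crank_by(+16°): θ ← 0° +16° = 16°
crank pin P = (r cos θ, r sin θ) = (12.496402, 3.583286)
h = r sin θ − e = 3.583286 − 7 = -3.416714
sin φ = h / L = -3.416714 / 280 = -0.01220255
φ = arcsin(-0.01220255) = -0.699172°

-0.6992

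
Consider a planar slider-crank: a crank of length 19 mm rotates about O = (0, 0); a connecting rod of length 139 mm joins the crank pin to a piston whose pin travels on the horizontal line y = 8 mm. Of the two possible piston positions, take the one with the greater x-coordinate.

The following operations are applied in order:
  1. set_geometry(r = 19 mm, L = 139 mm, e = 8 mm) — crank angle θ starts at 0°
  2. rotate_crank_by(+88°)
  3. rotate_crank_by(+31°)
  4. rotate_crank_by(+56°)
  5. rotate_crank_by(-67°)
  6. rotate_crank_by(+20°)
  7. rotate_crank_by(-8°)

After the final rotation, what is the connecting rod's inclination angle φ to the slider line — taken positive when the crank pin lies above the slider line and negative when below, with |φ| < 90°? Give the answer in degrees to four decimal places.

3.4871

set_geometry: r = 19 mm, L = 139 mm, e = 8 mm; θ ← 0°
rotate_crank_by(+88°): θ ← 0° +88° = 88°
rotate_crank_by(+31°): θ ← 88° +31° = 119°
rotate_crank_by(+56°): θ ← 119° +56° = 175°
rotate_crank_by(-67°): θ ← 175° -67° = 108°
rotate_crank_by(+20°): θ ← 108° +20° = 128°
rotate_crank_by(-8°): θ ← 128° -8° = 120°
crank pin P = (r cos θ, r sin θ) = (-9.500000, 16.454483)
h = r sin θ − e = 16.454483 − 8 = 8.454483
sin φ = h / L = 8.454483 / 139 = 0.06082362
φ = arcsin(0.06082362) = 3.487089°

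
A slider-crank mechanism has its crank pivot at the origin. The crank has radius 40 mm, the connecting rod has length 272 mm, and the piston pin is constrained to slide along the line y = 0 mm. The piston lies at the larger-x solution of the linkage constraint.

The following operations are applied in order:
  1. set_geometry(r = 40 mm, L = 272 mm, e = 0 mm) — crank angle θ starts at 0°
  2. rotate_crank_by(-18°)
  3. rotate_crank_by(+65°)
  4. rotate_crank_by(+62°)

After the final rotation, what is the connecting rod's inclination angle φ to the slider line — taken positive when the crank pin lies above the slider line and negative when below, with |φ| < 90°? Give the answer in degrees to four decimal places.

7.9927

set_geometry: r = 40 mm, L = 272 mm, e = 0 mm; θ ← 0°
rotate_crank_by(-18°): θ ← 0° -18° = -18°
rotate_crank_by(+65°): θ ← -18° +65° = 47°
rotate_crank_by(+62°): θ ← 47° +62° = 109°
crank pin P = (r cos θ, r sin θ) = (-13.022726, 37.820743)
h = r sin θ − e = 37.820743 − 0 = 37.820743
sin φ = h / L = 37.820743 / 272 = 0.13904685
φ = arcsin(0.13904685) = 7.992695°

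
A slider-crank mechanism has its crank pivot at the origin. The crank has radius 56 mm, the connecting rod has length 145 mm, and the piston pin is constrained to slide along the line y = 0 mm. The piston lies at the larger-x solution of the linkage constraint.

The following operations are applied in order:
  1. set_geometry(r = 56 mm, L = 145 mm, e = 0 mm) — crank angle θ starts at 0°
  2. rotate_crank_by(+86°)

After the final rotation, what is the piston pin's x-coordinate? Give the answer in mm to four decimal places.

set_geometry: r = 56 mm, L = 145 mm, e = 0 mm; θ ← 0°
rotate_crank_by(+86°): θ ← 0° +86° = 86°
crank pin P = (r cos θ, r sin θ) = (3.906363, 55.863587)
h = r sin θ − e = 55.863587 − 0 = 55.863587
x = r cos θ + √(L² − h²) = 3.906363 + √(21025.0 − 3120.7403) = 3.906363 + 133.806800 = 137.713162

137.7132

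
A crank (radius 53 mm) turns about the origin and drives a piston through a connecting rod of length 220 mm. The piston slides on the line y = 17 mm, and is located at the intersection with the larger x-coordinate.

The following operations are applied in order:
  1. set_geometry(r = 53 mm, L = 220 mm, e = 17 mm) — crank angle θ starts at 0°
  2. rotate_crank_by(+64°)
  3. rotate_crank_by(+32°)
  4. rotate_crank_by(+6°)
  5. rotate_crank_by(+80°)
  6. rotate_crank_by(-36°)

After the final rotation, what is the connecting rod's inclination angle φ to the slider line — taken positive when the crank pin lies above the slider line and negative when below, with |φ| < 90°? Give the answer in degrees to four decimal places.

3.2930

set_geometry: r = 53 mm, L = 220 mm, e = 17 mm; θ ← 0°
rotate_crank_by(+64°): θ ← 0° +64° = 64°
rotate_crank_by(+32°): θ ← 64° +32° = 96°
rotate_crank_by(+6°): θ ← 96° +6° = 102°
rotate_crank_by(+80°): θ ← 102° +80° = 182°
rotate_crank_by(-36°): θ ← 182° -36° = 146°
crank pin P = (r cos θ, r sin θ) = (-43.938991, 29.637224)
h = r sin θ − e = 29.637224 − 17 = 12.637224
sin φ = h / L = 12.637224 / 220 = 0.05744193
φ = arcsin(0.05744193) = 3.292993°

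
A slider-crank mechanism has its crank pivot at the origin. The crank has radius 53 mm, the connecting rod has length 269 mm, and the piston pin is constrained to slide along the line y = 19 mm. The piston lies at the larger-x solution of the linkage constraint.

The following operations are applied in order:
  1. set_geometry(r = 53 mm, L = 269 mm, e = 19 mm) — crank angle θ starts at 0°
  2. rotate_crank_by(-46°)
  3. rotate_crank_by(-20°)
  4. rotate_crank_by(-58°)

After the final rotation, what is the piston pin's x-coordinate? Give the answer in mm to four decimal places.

set_geometry: r = 53 mm, L = 269 mm, e = 19 mm; θ ← 0°
rotate_crank_by(-46°): θ ← 0° -46° = -46°
rotate_crank_by(-20°): θ ← -46° -20° = -66°
rotate_crank_by(-58°): θ ← -66° -58° = -124°
crank pin P = (r cos θ, r sin θ) = (-29.637224, -43.938991)
h = r sin θ − e = -43.938991 − 19 = -62.938991
x = r cos θ + √(L² − h²) = -29.637224 + √(72361.0 − 3961.3166) = -29.637224 + 261.533331 = 231.896107

231.8961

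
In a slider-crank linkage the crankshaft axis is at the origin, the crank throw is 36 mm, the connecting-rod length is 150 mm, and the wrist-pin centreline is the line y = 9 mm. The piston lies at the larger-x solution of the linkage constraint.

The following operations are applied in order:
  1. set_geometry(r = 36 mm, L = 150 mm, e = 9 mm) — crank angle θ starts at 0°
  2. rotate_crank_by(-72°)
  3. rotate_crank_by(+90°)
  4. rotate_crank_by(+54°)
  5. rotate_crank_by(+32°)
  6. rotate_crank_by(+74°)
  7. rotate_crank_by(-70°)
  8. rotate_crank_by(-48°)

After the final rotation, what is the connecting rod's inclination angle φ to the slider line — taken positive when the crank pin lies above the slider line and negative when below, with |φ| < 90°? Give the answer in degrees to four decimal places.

8.5021

set_geometry: r = 36 mm, L = 150 mm, e = 9 mm; θ ← 0°
rotate_crank_by(-72°): θ ← 0° -72° = -72°
rotate_crank_by(+90°): θ ← -72° +90° = 18°
rotate_crank_by(+54°): θ ← 18° +54° = 72°
rotate_crank_by(+32°): θ ← 72° +32° = 104°
rotate_crank_by(+74°): θ ← 104° +74° = 178°
rotate_crank_by(-70°): θ ← 178° -70° = 108°
rotate_crank_by(-48°): θ ← 108° -48° = 60°
crank pin P = (r cos θ, r sin θ) = (18.000000, 31.176915)
h = r sin θ − e = 31.176915 − 9 = 22.176915
sin φ = h / L = 22.176915 / 150 = 0.14784610
φ = arcsin(0.14784610) = 8.502125°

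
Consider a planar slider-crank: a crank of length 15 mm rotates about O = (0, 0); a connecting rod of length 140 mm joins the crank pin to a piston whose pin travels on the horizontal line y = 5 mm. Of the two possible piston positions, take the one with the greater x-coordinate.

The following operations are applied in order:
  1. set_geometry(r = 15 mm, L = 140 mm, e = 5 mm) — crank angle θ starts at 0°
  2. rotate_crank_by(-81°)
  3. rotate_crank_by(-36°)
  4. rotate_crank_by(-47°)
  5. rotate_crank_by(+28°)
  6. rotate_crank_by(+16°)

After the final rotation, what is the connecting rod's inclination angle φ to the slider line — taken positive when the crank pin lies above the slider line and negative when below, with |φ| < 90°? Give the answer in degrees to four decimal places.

-7.3831

set_geometry: r = 15 mm, L = 140 mm, e = 5 mm; θ ← 0°
rotate_crank_by(-81°): θ ← 0° -81° = -81°
rotate_crank_by(-36°): θ ← -81° -36° = -117°
rotate_crank_by(-47°): θ ← -117° -47° = -164°
rotate_crank_by(+28°): θ ← -164° +28° = -136°
rotate_crank_by(+16°): θ ← -136° +16° = -120°
crank pin P = (r cos θ, r sin θ) = (-7.500000, -12.990381)
h = r sin θ − e = -12.990381 − 5 = -17.990381
sin φ = h / L = -17.990381 / 140 = -0.12850272
φ = arcsin(-0.12850272) = -7.383079°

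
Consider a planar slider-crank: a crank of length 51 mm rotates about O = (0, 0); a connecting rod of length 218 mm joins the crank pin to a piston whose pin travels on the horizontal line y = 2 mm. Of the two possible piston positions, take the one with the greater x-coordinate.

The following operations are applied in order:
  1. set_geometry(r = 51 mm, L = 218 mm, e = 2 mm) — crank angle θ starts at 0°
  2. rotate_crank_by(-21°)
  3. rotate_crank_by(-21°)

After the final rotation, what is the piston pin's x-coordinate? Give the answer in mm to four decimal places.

252.8863

set_geometry: r = 51 mm, L = 218 mm, e = 2 mm; θ ← 0°
rotate_crank_by(-21°): θ ← 0° -21° = -21°
rotate_crank_by(-21°): θ ← -21° -21° = -42°
crank pin P = (r cos θ, r sin θ) = (37.900386, -34.125661)
h = r sin θ − e = -34.125661 − 2 = -36.125661
x = r cos θ + √(L² − h²) = 37.900386 + √(47524.0 − 1305.0634) = 37.900386 + 214.985899 = 252.886285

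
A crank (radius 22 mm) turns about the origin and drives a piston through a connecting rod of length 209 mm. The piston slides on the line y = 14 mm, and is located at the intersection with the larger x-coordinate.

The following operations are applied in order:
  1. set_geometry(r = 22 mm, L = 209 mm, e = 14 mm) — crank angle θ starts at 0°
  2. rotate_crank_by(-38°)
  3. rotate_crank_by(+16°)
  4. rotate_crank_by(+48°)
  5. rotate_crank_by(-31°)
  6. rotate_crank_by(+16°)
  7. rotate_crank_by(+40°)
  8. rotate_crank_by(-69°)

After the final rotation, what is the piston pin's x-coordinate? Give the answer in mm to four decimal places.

228.8858

set_geometry: r = 22 mm, L = 209 mm, e = 14 mm; θ ← 0°
rotate_crank_by(-38°): θ ← 0° -38° = -38°
rotate_crank_by(+16°): θ ← -38° +16° = -22°
rotate_crank_by(+48°): θ ← -22° +48° = 26°
rotate_crank_by(-31°): θ ← 26° -31° = -5°
rotate_crank_by(+16°): θ ← -5° +16° = 11°
rotate_crank_by(+40°): θ ← 11° +40° = 51°
rotate_crank_by(-69°): θ ← 51° -69° = -18°
crank pin P = (r cos θ, r sin θ) = (20.923243, -6.798374)
h = r sin θ − e = -6.798374 − 14 = -20.798374
x = r cos θ + √(L² − h²) = 20.923243 + √(43681.0 − 432.5724) = 20.923243 + 207.962563 = 228.885806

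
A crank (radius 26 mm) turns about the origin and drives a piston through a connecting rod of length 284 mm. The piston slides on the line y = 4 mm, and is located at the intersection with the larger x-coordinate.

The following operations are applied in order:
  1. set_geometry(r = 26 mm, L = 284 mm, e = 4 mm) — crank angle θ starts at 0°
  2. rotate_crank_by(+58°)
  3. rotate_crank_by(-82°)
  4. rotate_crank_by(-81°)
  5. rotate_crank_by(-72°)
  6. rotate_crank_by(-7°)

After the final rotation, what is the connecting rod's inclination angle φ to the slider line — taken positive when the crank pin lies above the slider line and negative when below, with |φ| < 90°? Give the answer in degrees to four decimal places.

set_geometry: r = 26 mm, L = 284 mm, e = 4 mm; θ ← 0°
rotate_crank_by(+58°): θ ← 0° +58° = 58°
rotate_crank_by(-82°): θ ← 58° -82° = -24°
rotate_crank_by(-81°): θ ← -24° -81° = -105°
rotate_crank_by(-72°): θ ← -105° -72° = -177°
rotate_crank_by(-7°): θ ← -177° -7° = -184°
crank pin P = (r cos θ, r sin θ) = (-25.936665, 1.813668)
h = r sin θ − e = 1.813668 − 4 = -2.186332
sin φ = h / L = -2.186332 / 284 = -0.00769835
φ = arcsin(-0.00769835) = -0.441087°

-0.4411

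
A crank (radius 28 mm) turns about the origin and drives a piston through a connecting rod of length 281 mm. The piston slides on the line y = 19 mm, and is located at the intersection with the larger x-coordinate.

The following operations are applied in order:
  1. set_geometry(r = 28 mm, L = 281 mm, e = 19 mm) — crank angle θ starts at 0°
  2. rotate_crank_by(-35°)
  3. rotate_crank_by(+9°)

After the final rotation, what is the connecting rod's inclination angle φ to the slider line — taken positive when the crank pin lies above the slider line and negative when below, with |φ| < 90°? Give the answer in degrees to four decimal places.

-6.3901

set_geometry: r = 28 mm, L = 281 mm, e = 19 mm; θ ← 0°
rotate_crank_by(-35°): θ ← 0° -35° = -35°
rotate_crank_by(+9°): θ ← -35° +9° = -26°
crank pin P = (r cos θ, r sin θ) = (25.166233, -12.274392)
h = r sin θ − e = -12.274392 − 19 = -31.274392
sin φ = h / L = -31.274392 / 281 = -0.11129677
φ = arcsin(-0.11129677) = -6.390074°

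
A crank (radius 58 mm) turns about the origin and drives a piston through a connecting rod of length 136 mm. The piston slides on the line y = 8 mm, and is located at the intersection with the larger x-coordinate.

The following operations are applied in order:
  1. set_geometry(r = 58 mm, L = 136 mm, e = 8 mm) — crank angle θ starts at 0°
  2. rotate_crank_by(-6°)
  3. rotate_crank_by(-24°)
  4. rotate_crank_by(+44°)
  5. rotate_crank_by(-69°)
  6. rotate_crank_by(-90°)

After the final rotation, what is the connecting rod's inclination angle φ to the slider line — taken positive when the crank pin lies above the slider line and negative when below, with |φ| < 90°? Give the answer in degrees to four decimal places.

-17.6642

set_geometry: r = 58 mm, L = 136 mm, e = 8 mm; θ ← 0°
rotate_crank_by(-6°): θ ← 0° -6° = -6°
rotate_crank_by(-24°): θ ← -6° -24° = -30°
rotate_crank_by(+44°): θ ← -30° +44° = 14°
rotate_crank_by(-69°): θ ← 14° -69° = -55°
rotate_crank_by(-90°): θ ← -55° -90° = -145°
crank pin P = (r cos θ, r sin θ) = (-47.510819, -33.267433)
h = r sin θ − e = -33.267433 − 8 = -41.267433
sin φ = h / L = -41.267433 / 136 = -0.30343701
φ = arcsin(-0.30343701) = -17.664155°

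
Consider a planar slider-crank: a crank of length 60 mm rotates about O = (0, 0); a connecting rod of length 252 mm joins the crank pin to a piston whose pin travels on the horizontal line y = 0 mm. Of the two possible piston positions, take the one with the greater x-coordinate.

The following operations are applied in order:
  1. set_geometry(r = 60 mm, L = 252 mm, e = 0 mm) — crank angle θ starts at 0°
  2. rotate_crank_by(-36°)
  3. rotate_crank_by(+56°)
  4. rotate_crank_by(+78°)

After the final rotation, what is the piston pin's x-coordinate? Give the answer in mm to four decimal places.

236.5450

set_geometry: r = 60 mm, L = 252 mm, e = 0 mm; θ ← 0°
rotate_crank_by(-36°): θ ← 0° -36° = -36°
rotate_crank_by(+56°): θ ← -36° +56° = 20°
rotate_crank_by(+78°): θ ← 20° +78° = 98°
crank pin P = (r cos θ, r sin θ) = (-8.350386, 59.416084)
h = r sin θ − e = 59.416084 − 0 = 59.416084
x = r cos θ + √(L² − h²) = -8.350386 + √(63504.0 − 3530.2711) = -8.350386 + 244.895343 = 236.544957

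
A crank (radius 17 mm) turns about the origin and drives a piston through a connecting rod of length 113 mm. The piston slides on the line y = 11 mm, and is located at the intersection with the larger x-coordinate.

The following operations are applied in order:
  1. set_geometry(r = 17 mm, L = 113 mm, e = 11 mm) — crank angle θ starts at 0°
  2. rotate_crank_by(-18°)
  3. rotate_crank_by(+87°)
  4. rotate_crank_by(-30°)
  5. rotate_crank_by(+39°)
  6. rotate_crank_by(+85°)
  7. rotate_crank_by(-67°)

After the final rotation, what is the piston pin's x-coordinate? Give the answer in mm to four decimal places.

111.0685

set_geometry: r = 17 mm, L = 113 mm, e = 11 mm; θ ← 0°
rotate_crank_by(-18°): θ ← 0° -18° = -18°
rotate_crank_by(+87°): θ ← -18° +87° = 69°
rotate_crank_by(-30°): θ ← 69° -30° = 39°
rotate_crank_by(+39°): θ ← 39° +39° = 78°
rotate_crank_by(+85°): θ ← 78° +85° = 163°
rotate_crank_by(-67°): θ ← 163° -67° = 96°
crank pin P = (r cos θ, r sin θ) = (-1.776984, 16.906872)
h = r sin θ − e = 16.906872 − 11 = 5.906872
x = r cos θ + √(L² − h²) = -1.776984 + √(12769.0 − 34.8911) = -1.776984 + 112.845509 = 111.068525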